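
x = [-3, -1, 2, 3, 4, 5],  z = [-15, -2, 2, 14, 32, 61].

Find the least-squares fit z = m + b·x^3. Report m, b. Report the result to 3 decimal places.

MᵀM·[m, b]ᵀ = Mᵀz reads: 6·m + 196·b = 92;  196·m + 21244·b = 10474.
Eliminating b: 21244·(row 1) − 196·(row 2) gives 89048·m = 21244·92 − 196·10474 = -98456, so m = -12307/11131.
Then b = (10474 − 196·(-12307/11131))/21244 = 11203/22262.

m = -1.106, b = 0.503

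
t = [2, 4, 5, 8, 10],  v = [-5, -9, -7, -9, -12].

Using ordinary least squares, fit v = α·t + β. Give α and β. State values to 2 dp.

The normal system MᵀM·[α, β]ᵀ = Mᵀv is [[209, 29]; [29, 5]]·[α, β]ᵀ = [-273, -42]ᵀ.
det = 209·5 − 29² = 204.
α = ((-273)·5 − 29·(-42))/204 = -49/68; β = (209·(-42) − 29·(-273))/204 = -287/68.

α = -0.72, β = -4.22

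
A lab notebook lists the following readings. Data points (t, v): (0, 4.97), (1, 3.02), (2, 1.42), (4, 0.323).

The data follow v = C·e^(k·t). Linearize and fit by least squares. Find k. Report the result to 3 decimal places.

k = -0.696

Let Y = ln v. Fitting Y = k·t + ln C by least squares:
Sums: Σt = 7.0000, Σ(t)² = 21.0000, Σln v = 1.9292, Σt·ln v = -2.7138.
Normal system: [[21.0000, 7.0000]; [7.0000, 4]]·[k, ln C]ᵀ = [-2.7138, 1.9292]ᵀ.
Solving (det = 35.0000): k = -0.69600, ln C = 1.70031.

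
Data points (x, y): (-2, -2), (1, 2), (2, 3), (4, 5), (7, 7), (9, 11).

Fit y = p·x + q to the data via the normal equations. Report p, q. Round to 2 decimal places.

p = 1.09, q = 0.51

Normal-equation sums: Σx·x = 155, Σx = 21, Σ1 = 6.
For Aᵀy: Σx·y = 180, Σy = 26.
AᵀA·[p, q]ᵀ = Aᵀy becomes [[155, 21]; [21, 6]]·[p, q]ᵀ = [180, 26]ᵀ.
Eliminating q: 6·(row 1) − 21·(row 2) gives 489·p = 6·180 − 21·26 = 534, so p = 178/163.
Then q = (26 − 21·(178/163))/6 = 250/489.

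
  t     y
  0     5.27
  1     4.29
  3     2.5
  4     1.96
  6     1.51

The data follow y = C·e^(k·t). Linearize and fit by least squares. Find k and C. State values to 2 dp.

Linearized form: ln y = k·t + ln C. From the 5 transformed points,
Σt = 14.0000, Σ(t)² = 62.0000, Σln y = 5.1197, Σt·ln y = 9.3696.
Equations: 62.0000·k + 14.0000·ln C = 9.3696;  14.0000·k + 5·ln C = 5.1197.
Δ = 62.0000·5 − (14.0000)² = 114.0000; k = (9.3696·5 − 14.0000·5.1197)/114.0000 = -0.21778, ln C = (62.0000·5.1197 − 14.0000·9.3696)/114.0000 = 1.63373, so C = exp(1.63373) = 5.12293.

k = -0.22, C = 5.12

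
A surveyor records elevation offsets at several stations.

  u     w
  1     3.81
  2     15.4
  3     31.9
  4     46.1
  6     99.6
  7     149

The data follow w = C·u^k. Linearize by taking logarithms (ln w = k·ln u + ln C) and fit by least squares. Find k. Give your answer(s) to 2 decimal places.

k = 1.83

With ln wᵢ as the transformed response and ln uᵢ as the regressor:
Sums: Σln u = 6.9157, Σ(ln u)² = 10.6062, Σln w = 20.9705, Σln u·ln w = 28.9914.
Normal system: [[10.6062, 6.9157]; [6.9157, 6]]·[k, ln C]ᵀ = [28.9914, 20.9705]ᵀ.
Solving (det = 15.8099): k = 1.82938, ln C = 1.38651.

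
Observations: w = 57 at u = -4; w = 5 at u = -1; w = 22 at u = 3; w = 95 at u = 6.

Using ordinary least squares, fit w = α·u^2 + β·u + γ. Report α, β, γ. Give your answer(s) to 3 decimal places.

α = 2.976, β = -2.090, γ = 0.709

Sums needed: Σu^2·u^2 = 1634, Σu^2·u = 178, Σu^2 = 62, Σu·u = 62, Σu = 4, Σ1 = 4.
And Σu^2·w = 4535, Σu·w = 403, Σw = 179.
Row-reducing yields α = 125/42, β = -1273/609, γ = 144/203.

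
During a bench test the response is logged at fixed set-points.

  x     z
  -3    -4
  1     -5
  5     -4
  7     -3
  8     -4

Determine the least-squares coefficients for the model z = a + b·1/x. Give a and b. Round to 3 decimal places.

a = -3.791, b = -0.922

Entries of MᵀM: Σ1 = 5, Σ1/x = 953/840, Σ1/x·1/x = 837649/705600.
And Σz = -20, Σ1/x·z = -1133/210.
MᵀM·[a, b]ᵀ = Mᵀz becomes [[5, 953/840]; [953/840, 837649/705600]]·[a, b]ᵀ = [-20, -1133/210]ᵀ.
Δ = 5·(837649/705600) − (953/840)² = 820009/176400.
a = ((-20)·(837649/705600) − (953/840)·(-1133/210))/(820009/176400) = -3108496/820009; b = (5·(-1133/210) − (953/840)·(-20))/(820009/176400) = -756000/820009.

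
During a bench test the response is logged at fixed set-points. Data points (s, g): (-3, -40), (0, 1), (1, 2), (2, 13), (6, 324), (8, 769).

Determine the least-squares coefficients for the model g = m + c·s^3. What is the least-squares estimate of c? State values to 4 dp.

MᵀM·[m, c]ᵀ = Mᵀg reads: 6·m + 710·c = 1069;  710·m + 309594·c = 464898.
Eliminating c: 309594·(row 1) − 710·(row 2) gives 1353464·m = 309594·1069 − 710·464898 = 878406, so m = 439203/676732.
Then c = (464898 − 710·(439203/676732))/309594 = 1015199/676732.

c = 1.5001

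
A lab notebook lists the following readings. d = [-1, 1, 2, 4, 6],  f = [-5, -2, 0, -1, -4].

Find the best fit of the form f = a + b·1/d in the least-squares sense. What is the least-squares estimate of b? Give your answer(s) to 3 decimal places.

b = 1.972

Setting ∂/∂a … = 0 gives: 5·a + (11/12)·b = -12;  (11/12)·a + (337/144)·b = 25/12.
det = 5·(337/144) − (11/12)² = 391/36.
a = ((-12)·(337/144) − (11/12)·(25/12))/(391/36) = -4319/1564; b = (5·(25/12) − (11/12)·(-12))/(391/36) = 771/391.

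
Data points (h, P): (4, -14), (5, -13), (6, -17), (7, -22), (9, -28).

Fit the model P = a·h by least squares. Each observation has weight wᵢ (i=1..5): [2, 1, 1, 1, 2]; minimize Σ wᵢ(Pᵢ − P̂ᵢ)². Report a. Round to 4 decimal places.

a = -3.0822

With design matrix X, XᵀWX = [[304]] and XᵀWP = [-937]ᵀ.
Hence a = -937 / 304 ≈ -3.08224.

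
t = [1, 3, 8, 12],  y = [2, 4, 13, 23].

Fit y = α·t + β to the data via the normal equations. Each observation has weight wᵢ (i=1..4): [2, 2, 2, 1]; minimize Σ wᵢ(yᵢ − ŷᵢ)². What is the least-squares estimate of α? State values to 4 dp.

From the data, Σwᵢ·t·t = 292, Σwᵢ·t = 36, Σwᵢ·1 = 7.
Moment sums: Σwᵢ·t·y = 512, Σwᵢ·y = 61.
Determinant 292·7 − 36² = 748.
α = (512·7 − 36·61)/748 = 347/187; β = (292·61 − 36·512)/748 = -155/187.

α = 1.8556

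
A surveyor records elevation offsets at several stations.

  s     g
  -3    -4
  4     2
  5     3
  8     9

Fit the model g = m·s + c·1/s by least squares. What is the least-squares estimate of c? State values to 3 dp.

c = -2.206

Compute the Gram sums: Σs·s = 114, Σs·1/s = 4, Σ1/s·1/s = 3301/14400.
Moment sums: Σs·g = 107, Σ1/s·g = 427/120.
So AᵀA·[m, c]ᵀ = Aᵀg: [[114, 4]; [4, 3301/14400]]·[m, c]ᵀ = [107, 427/120]ᵀ.
Δ = 114·(3301/14400) − 4² = 24319/2400.
m = (107·(3301/14400) − 4·(427/120))/(24319/2400) = 148247/145914; c = (114·(427/120) − 4·107)/(24319/2400) = -53640/24319.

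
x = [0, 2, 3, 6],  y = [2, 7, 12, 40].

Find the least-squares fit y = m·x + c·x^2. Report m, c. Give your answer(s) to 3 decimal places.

m = 1.597, c = 0.844

Forming AᵀA = [[49, 251]; [251, 1393]] and Aᵀy = [290, 1576]ᵀ gives AᵀA·[m, c]ᵀ = Aᵀy.
Δ = 49·1393 − 251² = 5256.
m = (290·1393 − 251·1576)/5256 = 1399/876; c = (49·1576 − 251·290)/5256 = 739/876.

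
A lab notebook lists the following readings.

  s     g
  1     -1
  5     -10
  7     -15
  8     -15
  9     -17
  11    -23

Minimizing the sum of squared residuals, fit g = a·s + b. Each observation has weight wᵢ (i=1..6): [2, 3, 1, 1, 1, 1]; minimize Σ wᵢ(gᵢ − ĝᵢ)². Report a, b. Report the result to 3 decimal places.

From the data, Σwᵢ·s·s = 392, Σwᵢ·s = 52, Σwᵢ·1 = 9.
And Σwᵢ·s·g = -783, Σwᵢ·g = -102.
MᵀWM·[a, b]ᵀ = MᵀWg becomes [[392, 52]; [52, 9]]·[a, b]ᵀ = [-783, -102]ᵀ.
Eliminating b: 9·(row 1) − 52·(row 2) gives 824·a = 9·(-783) − 52·(-102) = -1743, so a = -1743/824.
Then b = ((-102) − 52·(-1743/824))/9 = 183/206.

a = -2.115, b = 0.888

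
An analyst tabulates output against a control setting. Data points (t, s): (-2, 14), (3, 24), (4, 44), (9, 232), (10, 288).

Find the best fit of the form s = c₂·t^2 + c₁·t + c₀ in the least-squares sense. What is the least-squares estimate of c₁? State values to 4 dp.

Compute the Gram sums: Σt^2·t^2 = 16914, Σt^2·t = 1812, Σt^2 = 210, Σt·t = 210, Σt = 24, Σ1 = 5.
And Σt^2·s = 48568, Σt·s = 5188, Σs = 602.
So XᵀX·[c₂, c₁, c₀]ᵀ = Xᵀs: [[16914, 1812, 210]; [1812, 210, 24]; [210, 24, 5]]·[c₂, c₁, c₀]ᵀ = [48568, 5188, 602]ᵀ.
Solving the 3×3 system (Gaussian elimination) gives c₂ = 49918/16791, c₁ = -16262/16791, c₀ = 1046/5597.

c₁ = -0.9685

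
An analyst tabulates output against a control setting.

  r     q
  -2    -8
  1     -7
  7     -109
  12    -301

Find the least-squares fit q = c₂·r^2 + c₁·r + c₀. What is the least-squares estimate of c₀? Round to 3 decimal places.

c₀ = -3.383

Normal-equation sums: Σr^2·r^2 = 23154, Σr^2·r = 2064, Σr^2 = 198, Σr·r = 198, Σr = 18, Σ1 = 4.
Moment sums: Σr^2·q = -48724, Σr·q = -4366, Σq = -425.
MᵀM·[c₂, c₁, c₀]ᵀ = Mᵀq becomes [[23154, 2064, 198]; [2064, 198, 18]; [198, 18, 4]]·[c₂, c₁, c₀]ᵀ = [-48724, -4366, -425]ᵀ.
Row-reducing yields c₂ = -120455/62124, c₁ = -95107/62124, c₀ = -70057/20708.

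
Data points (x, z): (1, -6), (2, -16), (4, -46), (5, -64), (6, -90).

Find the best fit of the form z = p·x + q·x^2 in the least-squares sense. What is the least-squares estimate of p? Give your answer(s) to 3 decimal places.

p = -4.284

With design matrix A, AᵀA = [[82, 414]; [414, 2194]] and Aᵀz = [-1082, -5646]ᵀ.
Δ = 82·2194 − 414² = 8512.
p = ((-1082)·2194 − 414·(-5646))/8512 = -2279/532; q = (82·(-5646) − 414·(-1082))/8512 = -939/532.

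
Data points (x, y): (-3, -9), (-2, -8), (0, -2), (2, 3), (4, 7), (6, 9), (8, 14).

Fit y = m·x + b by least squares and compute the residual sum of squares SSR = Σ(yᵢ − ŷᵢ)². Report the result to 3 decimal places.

The normal equations are: 133·m + 15·b = 243;  15·m + 7·b = 14.
(Σx·x = 133, Σx = 15, Σ1 = 7, Σx·y = 243, Σy = 14.)
Δ = 133·7 − 15² = 706.
m = (243·7 − 15·14)/706 = 1491/706; b = (133·14 − 15·243)/706 = -1783/706.
Residuals: -49/353, -883/706, 371/706, 919/706, 761/706, -809/706, -261/706; SSR = 4353/706.

SSR = 6.166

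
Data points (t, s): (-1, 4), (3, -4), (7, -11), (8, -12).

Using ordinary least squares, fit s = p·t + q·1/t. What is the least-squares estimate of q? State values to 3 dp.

q = -2.221

MᵀM·[p, q]ᵀ = Mᵀs reads: 123·p + 4·q = -189;  4·p + (32377/28224)·q = -353/42.
Δ = 123·(32377/28224) − 4² = 1176929/9408.
p = ((-189)·(32377/28224) − 4·(-353/42))/(1176929/9408) = -1723463/1176929; q = (123·(-353/42) − 4·(-189))/(1176929/9408) = -2613408/1176929.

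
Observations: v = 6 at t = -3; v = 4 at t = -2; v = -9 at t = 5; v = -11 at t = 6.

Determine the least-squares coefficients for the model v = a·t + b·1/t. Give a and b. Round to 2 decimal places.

a = -1.79, b = -1.07

MᵀM·[a, b]ᵀ = Mᵀv reads: 74·a + 4·b = -137;  4·a + (193/450)·b = -229/30.
(Σt·t = 74, Σt·1/t = 4, Σ1/t·1/t = 193/450, Σt·v = -137, Σ1/t·v = -229/30.)
Δ = 74·(193/450) − 4² = 3541/225.
a = ((-137)·(193/450) − 4·(-229/30))/(3541/225) = -12701/7082; b = (74·(-229/30) − 4·(-137))/(3541/225) = -3795/3541.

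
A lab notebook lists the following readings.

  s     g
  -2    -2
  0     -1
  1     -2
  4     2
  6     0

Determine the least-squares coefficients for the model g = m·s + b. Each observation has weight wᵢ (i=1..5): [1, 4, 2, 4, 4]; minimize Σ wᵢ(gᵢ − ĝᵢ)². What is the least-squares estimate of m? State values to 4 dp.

The normal system AᵀWA·[m, b]ᵀ = AᵀWg is [[214, 40]; [40, 15]]·[m, b]ᵀ = [32, -2]ᵀ.
Eliminating b: 15·(row 1) − 40·(row 2) gives 1610·m = 15·32 − 40·(-2) = 560, so m = 8/23.
Then b = ((-2) − 40·(8/23))/15 = -122/115.

m = 0.3478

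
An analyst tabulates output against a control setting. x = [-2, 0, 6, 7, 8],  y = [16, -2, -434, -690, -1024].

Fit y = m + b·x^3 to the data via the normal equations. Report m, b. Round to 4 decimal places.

m = -1.4906, b = -2.0005

AᵀA·[m, b]ᵀ = Aᵀy reads: 5·m + 1063·b = -2134;  1063·m + 426513·b = -854830.
(Σ1 = 5, Σx^3 = 1063, Σx^3·x^3 = 426513, Σy = -2134, Σx^3·y = -854830.)
Eliminating b: 426513·(row 1) − 1063·(row 2) gives 1002596·m = 426513·(-2134) − 1063·(-854830) = -1494452, so m = -373613/250649.
Then b = ((-854830) − 1063·(-373613/250649))/426513 = -501427/250649.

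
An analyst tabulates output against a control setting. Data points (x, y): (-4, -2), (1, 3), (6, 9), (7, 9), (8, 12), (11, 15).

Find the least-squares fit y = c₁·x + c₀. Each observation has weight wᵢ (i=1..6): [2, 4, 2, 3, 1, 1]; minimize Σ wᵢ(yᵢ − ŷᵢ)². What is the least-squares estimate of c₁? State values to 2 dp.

c₁ = 1.11

The normal equations are: 440·c₁ + 48·c₀ = 586;  48·c₁ + 13·c₀ = 80.
Eliminating c₀: 13·(row 1) − 48·(row 2) gives 3416·c₁ = 13·586 − 48·80 = 3778, so c₁ = 1889/1708.
Then c₀ = (80 − 48·(1889/1708))/13 = 884/427.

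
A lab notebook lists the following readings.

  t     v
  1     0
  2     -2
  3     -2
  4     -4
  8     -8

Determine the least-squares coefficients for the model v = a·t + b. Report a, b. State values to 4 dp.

a = -1.1096, b = 0.7945

Sums needed: Σt·t = 94, Σt = 18, Σ1 = 5.
Right-hand side: Σt·v = -90, Σv = -16.
Eliminating b: 5·(row 1) − 18·(row 2) gives 146·a = 5·(-90) − 18·(-16) = -162, so a = -81/73.
Then b = ((-16) − 18·(-81/73))/5 = 58/73.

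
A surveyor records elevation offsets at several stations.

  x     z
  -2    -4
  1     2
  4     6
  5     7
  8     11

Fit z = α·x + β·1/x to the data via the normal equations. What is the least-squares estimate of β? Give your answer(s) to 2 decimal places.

Compute the Gram sums: Σx·x = 110, Σx·1/x = 5, Σ1/x·1/x = 2189/1600.
Moment sums: Σx·z = 157, Σ1/x·z = 331/40.
Determinant 110·(2189/1600) − 5² = 20079/160.
α = (157·(2189/1600) − 5·(331/40))/(20079/160) = 92491/66930; β = (110·(331/40) − 5·157)/(20079/160) = 6680/6693.

β = 1.00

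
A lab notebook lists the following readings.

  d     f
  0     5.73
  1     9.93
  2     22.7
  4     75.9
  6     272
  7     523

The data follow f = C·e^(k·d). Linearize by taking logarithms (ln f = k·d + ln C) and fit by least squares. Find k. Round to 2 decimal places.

k = 0.65

Let Y = ln f. Fitting Y = k·d + ln C by least squares:
Over the data: Σd = 20.0000, Σ(d)² = 106.0000, Σln f = 23.3584, Σd·ln f = 103.3098.
Normal system: [[106.0000, 20.0000]; [20.0000, 6]]·[k, ln C]ᵀ = [103.3098, 23.3584]ᵀ.
Slope k = (n·Σd·ln f − Σd·Σln f)/(n·Σ(d)² − (Σd)²) = (6·103.3098 − 20.0000·23.3584)/236.0000 = 0.64699; ln C = (Σln f − k·Σd)/n = 1.73643.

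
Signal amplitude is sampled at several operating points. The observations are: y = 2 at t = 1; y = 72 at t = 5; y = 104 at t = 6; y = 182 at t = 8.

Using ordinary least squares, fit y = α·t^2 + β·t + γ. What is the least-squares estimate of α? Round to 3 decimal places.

From the data, Σt^2·t^2 = 6018, Σt^2·t = 854, Σt^2 = 126, Σt·t = 126, Σt = 20, Σ1 = 4.
For Aᵀy: Σt^2·y = 17194, Σt·y = 2442, Σy = 360.
AᵀA·[α, β, γ]ᵀ = Aᵀy becomes [[6018, 854, 126]; [854, 126, 20]; [126, 20, 4]]·[α, β, γ]ᵀ = [17194, 2442, 360]ᵀ.
Solving the 3×3 system (Gaussian elimination) gives α = 4198/1549, β = 2081/1549, γ = -3232/1549.

α = 2.710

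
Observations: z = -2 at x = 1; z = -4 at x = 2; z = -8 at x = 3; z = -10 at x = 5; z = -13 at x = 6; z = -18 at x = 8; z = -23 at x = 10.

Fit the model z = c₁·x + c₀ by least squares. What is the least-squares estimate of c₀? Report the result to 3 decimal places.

With design matrix A, AᵀA = [[239, 35]; [35, 7]] and Aᵀz = [-536, -78]ᵀ.
Δ = 239·7 − 35² = 448.
c₁ = ((-536)·7 − 35·(-78))/448 = -73/32; c₀ = (239·(-78) − 35·(-536))/448 = 59/224.

c₀ = 0.263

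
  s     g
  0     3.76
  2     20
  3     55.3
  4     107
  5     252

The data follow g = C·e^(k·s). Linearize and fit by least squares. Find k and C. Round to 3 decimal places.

k = 0.843, C = 3.849

With ln gᵢ as the transformed response and sᵢ as the regressor:
XᵀX = [[54.0000, 14.0000]; [14.0000, 5]], rhs = [64.3682, 18.5352]ᵀ  (here Σs = 14.0000, Σ(s)² = 54.0000, Σln g = 18.5352, Σs·ln g = 64.3682).
Δ = 54.0000·5 − (14.0000)² = 74.0000; k = (64.3682·5 − 14.0000·18.5352)/74.0000 = 0.84255, ln C = (54.0000·18.5352 − 14.0000·64.3682)/74.0000 = 1.34790, so C = exp(1.34790) = 3.84932.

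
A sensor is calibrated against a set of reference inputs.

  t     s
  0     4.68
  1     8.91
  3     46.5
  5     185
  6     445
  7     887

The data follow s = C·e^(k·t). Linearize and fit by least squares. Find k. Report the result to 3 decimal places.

k = 0.757

Let Y = ln s. Fitting Y = k·t + ln C by least squares:
Σt = 22.0000, Σ(t)² = 120.0000, Σln s = 25.6762, Σt·ln s = 123.9107.
Equations: 120.0000·k + 22.0000·ln C = 123.9107;  22.0000·k + 6·ln C = 25.6762.
Slope k = (n·Σt·ln s − Σt·Σln s)/(n·Σ(t)² − (Σt)²) = (6·123.9107 − 22.0000·25.6762)/236.0000 = 0.75673; ln C = (Σln s − k·Σt)/n = 1.50470.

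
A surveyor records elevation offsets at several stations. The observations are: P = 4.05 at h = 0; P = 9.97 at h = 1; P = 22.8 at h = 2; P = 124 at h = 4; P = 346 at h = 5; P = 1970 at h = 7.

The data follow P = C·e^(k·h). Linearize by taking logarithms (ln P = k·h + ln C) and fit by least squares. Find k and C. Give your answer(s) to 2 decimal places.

k = 0.88, C = 3.99

Linearized form: ln P = k·h + ln C. From the 6 transformed points,
Sums: Σh = 19.0000, Σ(h)² = 95.0000, Σln P = 25.0776, Σh·ln P = 110.1669.
Normal system: [[95.0000, 19.0000]; [19.0000, 6]]·[k, ln C]ᵀ = [110.1669, 25.0776]ᵀ.
Solving (det = 209.0000): k = 0.88291, ln C = 1.38372, so C = exp(1.38372) = 3.98971.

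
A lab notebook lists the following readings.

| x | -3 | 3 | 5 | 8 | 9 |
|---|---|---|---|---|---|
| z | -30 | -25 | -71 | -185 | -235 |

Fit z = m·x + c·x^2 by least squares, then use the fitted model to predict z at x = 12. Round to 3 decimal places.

ẑ = -421.497

Sums needed: Σx·x = 188, Σx·x^2 = 1366, Σx^2·x^2 = 11444.
For Mᵀz: Σx·z = -3935, Σx^2·z = -33145.
So MᵀM·[m, c]ᵀ = Mᵀz: [[188, 1366]; [1366, 11444]]·[m, c]ᵀ = [-3935, -33145]ᵀ.
Eliminating c: 11444·(row 1) − 1366·(row 2) gives 285516·m = 11444·(-3935) − 1366·(-33145) = 243930, so m = 40655/47586.
Then c = ((-33145) − 1366·(40655/47586))/11444 = -142675/47586.
At x = 12: ẑ = (40655/47586)·(12) + (-142675/47586)·(144) = -3342890/7931.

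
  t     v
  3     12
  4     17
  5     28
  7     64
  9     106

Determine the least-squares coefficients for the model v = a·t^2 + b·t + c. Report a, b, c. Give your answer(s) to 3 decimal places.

a = 1.647, b = -3.724, c = 6.957

With design matrix M, MᵀM = [[9924, 1288, 180]; [1288, 180, 28]; [180, 28, 5]] and Mᵀv = [12802, 1646, 227]ᵀ.
Row-reducing yields a = 1545/938, b = -499/134, c = 3263/469.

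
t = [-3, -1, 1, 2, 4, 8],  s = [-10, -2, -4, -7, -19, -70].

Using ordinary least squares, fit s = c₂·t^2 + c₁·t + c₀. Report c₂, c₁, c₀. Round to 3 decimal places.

With design matrix A, AᵀA = [[4451, 557, 95]; [557, 95, 11]; [95, 11, 6]] and Aᵀs = [-4908, -622, -112]ᵀ.
Inverting the 3×3 Gram matrix, [c₂, c₁, c₀]ᵀ = [-5237/5160, -1939/5160, -1641/860]ᵀ.

c₂ = -1.015, c₁ = -0.376, c₀ = -1.908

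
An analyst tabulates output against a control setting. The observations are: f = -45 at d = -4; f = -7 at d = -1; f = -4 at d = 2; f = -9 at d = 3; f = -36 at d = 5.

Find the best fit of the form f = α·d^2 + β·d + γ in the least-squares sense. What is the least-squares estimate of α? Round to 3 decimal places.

α = -1.963

The normal equations are: 979·α + 95·β + 55·γ = -1724;  95·α + 55·β + 5·γ = -28;  55·α + 5·β + 5·γ = -101.
Row-reducing yields α = -373/190, β = 2879/950, γ = -777/475.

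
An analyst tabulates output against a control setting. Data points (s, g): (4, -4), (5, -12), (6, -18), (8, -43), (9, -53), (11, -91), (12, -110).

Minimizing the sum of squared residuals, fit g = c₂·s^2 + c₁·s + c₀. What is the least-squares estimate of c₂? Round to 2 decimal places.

Setting ∂/∂c₂ … = 0 gives: 48211·c₂ + 4705·c₁ + 487·c₀ = -34908;  4705·c₂ + 487·c₁ + 55·c₀ = -3326;  487·c₂ + 55·c₁ + 7·c₀ = -331.
Inverting the 3×3 Gram matrix, [c₂, c₁, c₀]ᵀ = [-5631/5522, 51527/16566, -6460/8283]ᵀ.

c₂ = -1.02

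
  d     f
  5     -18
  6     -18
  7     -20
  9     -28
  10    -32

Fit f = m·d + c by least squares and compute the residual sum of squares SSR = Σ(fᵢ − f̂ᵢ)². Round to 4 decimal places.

Sums needed: Σd·d = 291, Σd = 37, Σ1 = 5.
And Σd·f = -910, Σf = -116.
Normal equations: [[291, 37]; [37, 5]]·[m, c]ᵀ = [-910, -116]ᵀ.
Eliminating c: 5·(row 1) − 37·(row 2) gives 86·m = 5·(-910) − 37·(-116) = -258, so m = -3.
Then c = ((-116) − 37·(-3))/5 = -1.
Residuals: -2, 1, 2, 0, -1; SSR = 10.

SSR = 10.0000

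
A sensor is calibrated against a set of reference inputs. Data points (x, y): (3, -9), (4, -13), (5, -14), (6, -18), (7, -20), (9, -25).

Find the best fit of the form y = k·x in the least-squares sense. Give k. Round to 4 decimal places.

k = -2.8796

With design matrix A, AᵀA = [[216]] and Aᵀy = [-622]ᵀ.
Hence k = -622 / 216 ≈ -2.87963.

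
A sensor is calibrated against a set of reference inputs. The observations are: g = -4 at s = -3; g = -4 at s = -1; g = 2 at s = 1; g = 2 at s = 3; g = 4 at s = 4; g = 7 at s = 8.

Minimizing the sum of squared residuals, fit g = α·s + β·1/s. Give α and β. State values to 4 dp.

α = 0.8328, β = 2.1208

MᵀM·[α, β]ᵀ = Mᵀg reads: 100·α + 6·β = 96;  6·α + (1325/576)·β = 79/8.
Determinant 100·(1325/576) − 6² = 27941/144.
α = (96·(1325/576) − 6·(79/8))/(27941/144) = 23268/27941; β = (100·(79/8) − 6·96)/(27941/144) = 59256/27941.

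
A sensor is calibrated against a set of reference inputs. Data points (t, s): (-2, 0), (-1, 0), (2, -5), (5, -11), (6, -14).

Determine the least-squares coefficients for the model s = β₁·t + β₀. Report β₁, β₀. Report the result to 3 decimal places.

With design matrix X, XᵀX = [[70, 10]; [10, 5]] and Xᵀs = [-149, -30]ᵀ.
Determinant 70·5 − 10² = 250.
β₁ = ((-149)·5 − 10·(-30))/250 = -89/50; β₀ = (70·(-30) − 10·(-149))/250 = -61/25.

β₁ = -1.780, β₀ = -2.440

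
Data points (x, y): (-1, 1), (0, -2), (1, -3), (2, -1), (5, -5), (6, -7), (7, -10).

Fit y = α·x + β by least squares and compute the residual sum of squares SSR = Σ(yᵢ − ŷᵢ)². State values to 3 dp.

AᵀA·[α, β]ᵀ = Aᵀy reads: 116·α + 20·β = -143;  20·α + 7·β = -27.
(Σx·x = 116, Σx = 20, Σ1 = 7, Σx·y = -143, Σy = -27.)
Δ = 116·7 − 20² = 412.
α = ((-143)·7 − 20·(-27))/412 = -461/412; β = (116·(-27) − 20·(-143))/412 = -68/103.
Residuals: 223/412, -138/103, -503/412, 391/206, 517/412, 77/206, -621/412; SSR = 4601/412.

SSR = 11.167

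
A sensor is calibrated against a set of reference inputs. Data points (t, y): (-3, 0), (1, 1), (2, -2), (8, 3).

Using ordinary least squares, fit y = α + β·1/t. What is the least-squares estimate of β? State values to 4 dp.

The normal system AᵀA·[α, β]ᵀ = Aᵀy is [[4, 31/24]; [31/24, 793/576]]·[α, β]ᵀ = [2, 3/8]ᵀ.
det = 4·(793/576) − (31/24)² = 737/192.
α = (2·(793/576) − (31/24)·(3/8))/(737/192) = 1307/2211; β = (4·(3/8) − (31/24)·2)/(737/192) = -208/737.

β = -0.2822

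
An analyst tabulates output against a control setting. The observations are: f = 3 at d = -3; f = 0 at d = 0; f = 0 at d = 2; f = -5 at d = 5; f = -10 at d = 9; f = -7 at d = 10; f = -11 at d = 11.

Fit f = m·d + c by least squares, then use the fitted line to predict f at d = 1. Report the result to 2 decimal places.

f̂ = -0.55

The normal equations are: 340·m + 34·c = -315;  34·m + 7·c = -30.
det = 340·7 − 34² = 1224.
m = ((-315)·7 − 34·(-30))/1224 = -395/408; c = (340·(-30) − 34·(-315))/1224 = 5/12.
At d = 1: f̂ = (-395/408)·(1) + (5/12)·(1) = -75/136.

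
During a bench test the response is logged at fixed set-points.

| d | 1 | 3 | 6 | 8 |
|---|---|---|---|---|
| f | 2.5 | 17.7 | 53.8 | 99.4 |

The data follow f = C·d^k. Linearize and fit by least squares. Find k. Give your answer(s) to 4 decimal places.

k = 1.7481

Let Y = ln f. Fitting Y = k·ln d + ln C by least squares:
Σln d = 4.9698, Σ(ln d)² = 8.7414, Σln f = 12.3743, Σln d·ln f = 19.8613.
Equations: 8.7414·k + 4.9698·ln C = 19.8613;  4.9698·k + 4·ln C = 12.3743.
Slope k = (n·Σln d·ln f − Σln d·Σln f)/(n·Σ(ln d)² − (Σln d)²) = (4·19.8613 − 4.9698·12.3743)/10.2667 = 1.74810; ln C = (Σln f − k·Σln d)/n = 0.92164.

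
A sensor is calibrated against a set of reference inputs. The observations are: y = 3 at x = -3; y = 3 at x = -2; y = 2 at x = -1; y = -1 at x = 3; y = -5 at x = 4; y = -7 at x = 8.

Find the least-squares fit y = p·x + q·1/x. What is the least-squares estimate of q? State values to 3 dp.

MᵀM·[p, q]ᵀ = Mᵀy reads: 103·p + 6·q = -96;  6·p + (893/576)·q = -167/24.
Determinant 103·(893/576) − 6² = 71243/576.
p = ((-96)·(893/576) − 6·(-167/24))/(71243/576) = -61680/71243; q = (103·(-167/24) − 6·(-96))/(71243/576) = -81048/71243.

q = -1.138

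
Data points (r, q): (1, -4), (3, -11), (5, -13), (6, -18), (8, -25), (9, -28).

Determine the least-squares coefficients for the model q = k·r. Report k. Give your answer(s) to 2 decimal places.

Sums needed: Σr·r = 216.
Moment sums: Σr·q = -662.
MᵀM·[k]ᵀ = Mᵀq becomes [[216]]·[k]ᵀ = [-662]ᵀ.
k = (-662)/216 = -3.06481.

k = -3.06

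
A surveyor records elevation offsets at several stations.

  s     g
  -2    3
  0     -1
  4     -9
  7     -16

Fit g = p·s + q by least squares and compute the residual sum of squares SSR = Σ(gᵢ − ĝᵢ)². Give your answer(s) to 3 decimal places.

AᵀA·[p, q]ᵀ = Aᵀg reads: 69·p + 9·q = -154;  9·p + 4·q = -23.
Δ = 69·4 − 9² = 195.
p = ((-154)·4 − 9·(-23))/195 = -409/195; q = (69·(-23) − 9·(-154))/195 = -67/65.
Residuals: -32/195, 2/65, 82/195, -56/195; SSR = 56/195.

SSR = 0.287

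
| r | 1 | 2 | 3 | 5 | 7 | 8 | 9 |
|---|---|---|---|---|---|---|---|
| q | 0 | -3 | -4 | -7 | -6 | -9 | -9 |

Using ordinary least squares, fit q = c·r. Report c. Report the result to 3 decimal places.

Compute the Gram sums: Σr·r = 233.
And Σr·q = -248.
Normal equations: [[233]]·[c]ᵀ = [-248]ᵀ.
c = (-248)/233 = -1.06438.

c = -1.064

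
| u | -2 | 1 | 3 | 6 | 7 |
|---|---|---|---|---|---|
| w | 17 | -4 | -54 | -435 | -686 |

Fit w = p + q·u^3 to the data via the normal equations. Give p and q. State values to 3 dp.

The normal system XᵀX·[p, q]ᵀ = Xᵀw is [[5, 579]; [579, 165099]]·[p, q]ᵀ = [-1162, -330856]ᵀ.
Δ = 5·165099 − 579² = 490254.
p = ((-1162)·165099 − 579·(-330856))/490254 = -46569/81709; q = (5·(-330856) − 579·(-1162))/490254 = -490741/245127.

p = -0.570, q = -2.002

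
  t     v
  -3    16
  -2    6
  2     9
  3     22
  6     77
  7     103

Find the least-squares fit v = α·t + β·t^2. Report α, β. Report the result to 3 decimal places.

Forming AᵀA = [[111, 559]; [559, 3891]] and Aᵀv = [1207, 8221]ᵀ gives AᵀA·[α, β]ᵀ = Aᵀv.
det = 111·3891 − 559² = 119420.
α = (1207·3891 − 559·8221)/119420 = 7207/8530; β = (111·8221 − 559·1207)/119420 = 16987/8530.

α = 0.845, β = 1.991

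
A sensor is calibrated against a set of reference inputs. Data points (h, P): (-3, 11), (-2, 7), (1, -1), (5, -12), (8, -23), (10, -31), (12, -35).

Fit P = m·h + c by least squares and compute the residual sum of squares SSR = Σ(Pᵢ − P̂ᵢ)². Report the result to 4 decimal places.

Compute the Gram sums: Σh·h = 347, Σh = 31, Σ1 = 7.
Right-hand side: Σh·P = -1022, ΣP = -84.
Δ = 347·7 − 31² = 1468.
m = ((-1022)·7 − 31·(-84))/1468 = -2275/734; c = (347·(-84) − 31·(-1022))/1468 = 1267/734.
Residuals: -9/367, -679/734, 137/367, 650/367, 51/734, -1271/734, 343/734; SSR = 2699/367.

SSR = 7.3542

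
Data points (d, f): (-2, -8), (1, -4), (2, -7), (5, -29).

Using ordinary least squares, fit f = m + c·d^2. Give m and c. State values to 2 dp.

The normal system MᵀM·[m, c]ᵀ = Mᵀf is [[4, 34]; [34, 658]]·[m, c]ᵀ = [-48, -789]ᵀ.
Δ = 4·658 − 34² = 1476.
m = ((-48)·658 − 34·(-789))/1476 = -793/246; c = (4·(-789) − 34·(-48))/1476 = -127/123.

m = -3.22, c = -1.03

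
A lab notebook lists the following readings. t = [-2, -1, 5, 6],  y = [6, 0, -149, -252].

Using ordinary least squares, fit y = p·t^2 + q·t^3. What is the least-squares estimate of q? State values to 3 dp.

From the data, Σt^2·t^2 = 1938, Σt^2·t^3 = 10868, Σt^3·t^3 = 62346.
Right-hand side: Σt^2·y = -12773, Σt^3·y = -73105.
AᵀA·[p, q]ᵀ = Aᵀy becomes [[1938, 10868]; [10868, 62346]]·[p, q]ᵀ = [-12773, -73105]ᵀ.
Determinant 1938·62346 − 10868² = 2713124.
p = ((-12773)·62346 − 10868·(-73105))/2713124 = -920159/1356562; q = (1938·(-73105) − 10868·(-12773))/2713124 = -75277/71398.

q = -1.054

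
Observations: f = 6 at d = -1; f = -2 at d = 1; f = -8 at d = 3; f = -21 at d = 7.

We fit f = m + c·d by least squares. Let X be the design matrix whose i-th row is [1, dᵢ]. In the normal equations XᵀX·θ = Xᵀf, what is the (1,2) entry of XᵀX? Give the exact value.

10

Row 1 ↔ basis 1, column 2 ↔ basis d, so (XᵀX)_{1,2} = Σᵢ d = (1)·(-1) + (1)·(1) + (1)·(3) + (1)·(7) = 10.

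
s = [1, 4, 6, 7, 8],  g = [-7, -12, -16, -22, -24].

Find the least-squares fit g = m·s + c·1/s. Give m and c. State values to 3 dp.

m = -2.875, c = -3.935

Forming XᵀX = [[166, 5]; [5, 31789/28224]] and Xᵀg = [-497, -395/21]ᵀ gives XᵀX·[m, c]ᵀ = Xᵀg.
Eliminating c: (31789/28224)·(row 1) − 5·(row 2) gives (2285687/14112)·m = (31789/28224)·(-497) − 5·(-395/21) = -1877819/4032, so m = -13144733/4571374.
Then c = ((-395/21) − 5·(-13144733/4571374))/(31789/28224) = -8994720/2285687.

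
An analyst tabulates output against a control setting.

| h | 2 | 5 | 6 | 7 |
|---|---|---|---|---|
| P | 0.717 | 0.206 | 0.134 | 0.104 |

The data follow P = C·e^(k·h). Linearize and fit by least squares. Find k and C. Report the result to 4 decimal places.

k = -0.3956, C = 1.5397

Taking logs, ln P = k·h + ln C, so regress ln P on h.
XᵀX = [[114.0000, 20.0000]; [20.0000, 4]], rhs = [-36.4678, -6.1858]ᵀ  (here Σh = 20.0000, Σ(h)² = 114.0000, Σln P = -6.1858, Σh·ln P = -36.4678).
Slope k = (n·Σh·ln P − Σh·Σln P)/(n·Σ(h)² − (Σh)²) = (4·-36.4678 − 20.0000·-6.1858)/56.0000 = -0.39561; ln C = (Σln P − k·Σh)/n = 0.43161, so C = exp(0.43161) = 1.53974.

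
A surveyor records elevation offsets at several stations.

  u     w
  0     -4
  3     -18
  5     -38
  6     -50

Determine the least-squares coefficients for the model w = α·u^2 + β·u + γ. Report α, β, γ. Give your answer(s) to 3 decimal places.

XᵀX·[α, β, γ]ᵀ = Xᵀw reads: 2002·α + 368·β + 70·γ = -2912;  368·α + 70·β + 14·γ = -544;  70·α + 14·β + 4·γ = -110.
(Σu^2·u^2 = 2002, Σu^2·u = 368, Σu^2 = 70, Σu·u = 70, Σu = 14, Σ1 = 4, Σu^2·w = -2912, Σu·w = -544, Σw = -110.)
Solving the 3×3 system (Gaussian elimination) gives α = -65/66, β = -119/66, γ = -87/22.

α = -0.985, β = -1.803, γ = -3.955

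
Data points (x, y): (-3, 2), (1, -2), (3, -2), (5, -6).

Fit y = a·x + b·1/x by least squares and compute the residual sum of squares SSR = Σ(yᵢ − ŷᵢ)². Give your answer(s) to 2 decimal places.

SSR = 3.68

Normal-equation sums: Σx·x = 44, Σx·1/x = 4, Σ1/x·1/x = 284/225.
For Aᵀy: Σx·y = -44, Σ1/x·y = -68/15.
So AᵀA·[a, b]ᵀ = Aᵀy: [[44, 4]; [4, 284/225]]·[a, b]ᵀ = [-44, -68/15]ᵀ.
det = 44·(284/225) − 4² = 8896/225.
a = ((-44)·(284/225) − 4·(-68/15))/(8896/225) = -263/278; b = (44·(-68/15) − 4·(-44))/(8896/225) = -165/278.
Residuals: -144/139, -64/139, 144/139, -160/139; SSR = 512/139.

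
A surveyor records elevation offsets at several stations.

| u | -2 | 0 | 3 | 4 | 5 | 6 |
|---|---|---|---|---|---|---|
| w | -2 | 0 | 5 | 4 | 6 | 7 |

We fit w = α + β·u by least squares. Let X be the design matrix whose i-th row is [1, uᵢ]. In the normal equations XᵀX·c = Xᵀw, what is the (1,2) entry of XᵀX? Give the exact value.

Row 1 ↔ basis 1, column 2 ↔ basis u, so (XᵀX)_{1,2} = Σᵢ u = (1)·(-2) + (1)·(0) + (1)·(3) + (1)·(4) + (1)·(5) + (1)·(6) = 16.

16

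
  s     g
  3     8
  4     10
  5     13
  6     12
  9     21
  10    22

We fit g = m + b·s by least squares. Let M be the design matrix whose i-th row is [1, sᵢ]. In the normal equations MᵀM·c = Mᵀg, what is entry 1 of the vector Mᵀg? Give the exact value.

Entry 1 ↔ basis 1, so (Mᵀg)_{1} = Σᵢ gᵢ = (1)·(8) + (1)·(10) + (1)·(13) + (1)·(12) + (1)·(21) + (1)·(22) = 86.

86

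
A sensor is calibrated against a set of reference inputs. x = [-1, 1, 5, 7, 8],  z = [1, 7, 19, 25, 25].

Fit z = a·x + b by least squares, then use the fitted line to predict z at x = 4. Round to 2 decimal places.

ẑ = 15.40

Sums needed: Σx·x = 140, Σx = 20, Σ1 = 5.
And Σx·z = 476, Σz = 77.
Normal equations: [[140, 20]; [20, 5]]·[a, b]ᵀ = [476, 77]ᵀ.
Determinant 140·5 − 20² = 300.
a = (476·5 − 20·77)/300 = 14/5; b = (140·77 − 20·476)/300 = 21/5.
At x = 4: ẑ = (14/5)·(4) + (21/5)·(1) = 77/5.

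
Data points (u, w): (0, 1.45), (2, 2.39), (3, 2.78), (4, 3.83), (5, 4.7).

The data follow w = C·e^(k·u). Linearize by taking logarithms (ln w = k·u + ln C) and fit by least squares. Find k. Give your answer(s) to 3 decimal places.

k = 0.235

Taking logs, ln w = k·u + ln C, so regress ln w on u.
Σu = 14.0000, Σ(u)² = 54.0000, Σln w = 5.1557, Σu·ln w = 17.9192.
Normal system: [[54.0000, 14.0000]; [14.0000, 5]]·[k, ln C]ᵀ = [17.9192, 5.1557]ᵀ.
Slope k = (n·Σu·ln w − Σu·Σln w)/(n·Σ(u)² − (Σu)²) = (5·17.9192 − 14.0000·5.1557)/74.0000 = 0.23535; ln C = (Σln w − k·Σu)/n = 0.37217.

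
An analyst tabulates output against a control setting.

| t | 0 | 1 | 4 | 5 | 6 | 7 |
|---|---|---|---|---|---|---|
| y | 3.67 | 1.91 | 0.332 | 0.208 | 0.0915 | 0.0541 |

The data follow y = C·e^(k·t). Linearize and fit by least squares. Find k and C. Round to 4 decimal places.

k = -0.5988, C = 3.6312

Taking logs, ln y = k·t + ln C, so regress ln y on t.
Σt = 23.0000, Σ(t)² = 127.0000, Σln y = -6.0339, Σt·ln y = -46.3814.
Equations: 127.0000·k + 23.0000·ln C = -46.3814;  23.0000·k + 6·ln C = -6.0339.
Solving (det = 233.0000): k = -0.59875, ln C = 1.28957, so C = exp(1.28957) = 3.63122.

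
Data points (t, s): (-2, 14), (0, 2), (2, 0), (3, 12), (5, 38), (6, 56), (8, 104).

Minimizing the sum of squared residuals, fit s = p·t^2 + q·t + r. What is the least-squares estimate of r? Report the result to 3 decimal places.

Forming XᵀX = [[6130, 880, 142]; [880, 142, 22]; [142, 22, 7]] and Xᵀs = [9786, 1366, 226]ᵀ gives XᵀX·[p, q, r]ᵀ = Xᵀs.
Inverting the 3×3 Gram matrix, [p, q, r]ᵀ = [55165/28371, -73055/28371, 26518/28371]ᵀ.

r = 0.935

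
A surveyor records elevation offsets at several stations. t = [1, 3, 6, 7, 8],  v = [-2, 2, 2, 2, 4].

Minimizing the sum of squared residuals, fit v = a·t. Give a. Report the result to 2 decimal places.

Entries of MᵀM: Σt·t = 159.
And Σt·v = 62.
Hence a = 62 / 159 ≈ 0.389937.

a = 0.39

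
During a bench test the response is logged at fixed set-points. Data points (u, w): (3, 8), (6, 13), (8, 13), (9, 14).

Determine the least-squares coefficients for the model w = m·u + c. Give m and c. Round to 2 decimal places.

Sums needed: Σu·u = 190, Σu = 26, Σ1 = 4.
For Aᵀw: Σu·w = 332, Σw = 48.
Eliminating c: 4·(row 1) − 26·(row 2) gives 84·m = 4·332 − 26·48 = 80, so m = 20/21.
Then c = (48 − 26·(20/21))/4 = 122/21.

m = 0.95, c = 5.81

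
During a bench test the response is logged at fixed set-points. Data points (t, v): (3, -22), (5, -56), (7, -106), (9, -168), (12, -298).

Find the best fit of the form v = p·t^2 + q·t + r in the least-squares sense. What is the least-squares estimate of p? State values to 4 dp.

p = -2.0007

With design matrix X, XᵀX = [[30404, 2952, 308]; [2952, 308, 36]; [308, 36, 5]] and Xᵀv = [-63312, -6176, -650]ᵀ.
Inverting the 3×3 Gram matrix, [p, q, r]ᵀ = [-11566/5781, -1054/1927, -16298/5781]ᵀ.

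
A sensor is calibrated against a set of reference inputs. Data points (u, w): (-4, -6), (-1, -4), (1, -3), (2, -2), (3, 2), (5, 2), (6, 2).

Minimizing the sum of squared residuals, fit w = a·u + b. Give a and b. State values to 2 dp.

a = 0.90, b = -2.83

Entries of XᵀX: Σu·u = 92, Σu = 12, Σ1 = 7.
And Σu·w = 49, Σw = -9.
Normal equations: [[92, 12]; [12, 7]]·[a, b]ᵀ = [49, -9]ᵀ.
Eliminating b: 7·(row 1) − 12·(row 2) gives 500·a = 7·49 − 12·(-9) = 451, so a = 451/500.
Then b = ((-9) − 12·(451/500))/7 = -354/125.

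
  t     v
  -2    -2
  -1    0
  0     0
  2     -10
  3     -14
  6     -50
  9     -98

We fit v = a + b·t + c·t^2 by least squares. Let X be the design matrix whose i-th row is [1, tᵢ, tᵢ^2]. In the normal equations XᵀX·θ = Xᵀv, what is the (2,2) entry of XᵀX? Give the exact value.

135

Row 2 ↔ basis t, column 2 ↔ basis t, so (XᵀX)_{2,2} = Σᵢ (t)·(t) = (-2)·(-2) + (-1)·(-1) + (0)·(0) + (2)·(2) + (3)·(3) + (6)·(6) + (9)·(9) = 135.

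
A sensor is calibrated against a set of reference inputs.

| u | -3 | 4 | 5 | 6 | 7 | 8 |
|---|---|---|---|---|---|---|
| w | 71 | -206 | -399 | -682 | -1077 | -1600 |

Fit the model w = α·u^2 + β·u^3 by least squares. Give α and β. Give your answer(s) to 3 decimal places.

MᵀM·[α, β]ᵀ = Mᵀw reads: 8755·α + 61257·β = -192357;  61257·α + 446899·β = -1400899.
(Σu^2·u^2 = 8755, Σu^2·u^3 = 61257, Σu^3·u^3 = 446899, Σu^2·w = -192357, Σu^3·w = -1400899.)
Determinant 8755·446899 − 61257² = 160180696.
α = ((-192357)·446899 − 61257·(-1400899))/160180696 = -37320225/40045174; β = (8755·(-1400899) − 61257·(-192357))/160180696 = -120414499/40045174.

α = -0.932, β = -3.007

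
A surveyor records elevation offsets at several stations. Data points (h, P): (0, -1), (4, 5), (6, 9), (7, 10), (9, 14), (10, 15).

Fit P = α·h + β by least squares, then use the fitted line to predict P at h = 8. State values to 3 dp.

Normal-equation sums: Σh·h = 282, Σh = 36, Σ1 = 6.
Moment sums: Σh·P = 420, ΣP = 52.
So AᵀA·[α, β]ᵀ = AᵀP: [[282, 36]; [36, 6]]·[α, β]ᵀ = [420, 52]ᵀ.
Eliminating β: 6·(row 1) − 36·(row 2) gives 396·α = 6·420 − 36·52 = 648, so α = 18/11.
Then β = (52 − 36·(18/11))/6 = -38/33.
At h = 8: P̂ = (18/11)·(8) + (-38/33)·(1) = 394/33.

P̂ = 11.939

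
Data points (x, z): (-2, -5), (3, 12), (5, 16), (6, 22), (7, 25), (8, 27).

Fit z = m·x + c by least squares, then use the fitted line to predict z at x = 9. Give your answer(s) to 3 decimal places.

The normal equations are: 187·m + 27·c = 649;  27·m + 6·c = 97.
(Σx·x = 187, Σx = 27, Σ1 = 6, Σx·z = 649, Σz = 97.)
det = 187·6 − 27² = 393.
m = (649·6 − 27·97)/393 = 425/131; c = (187·97 − 27·649)/393 = 616/393.
At x = 9: ẑ = (425/131)·(9) + (616/393)·(1) = 12091/393.

ẑ = 30.766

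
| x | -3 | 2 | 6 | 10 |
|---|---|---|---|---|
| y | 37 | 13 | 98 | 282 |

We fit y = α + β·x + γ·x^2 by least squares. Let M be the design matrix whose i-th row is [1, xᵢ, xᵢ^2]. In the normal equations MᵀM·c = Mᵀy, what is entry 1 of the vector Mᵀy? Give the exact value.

Entry 1 ↔ basis 1, so (Mᵀy)_{1} = Σᵢ yᵢ = (1)·(37) + (1)·(13) + (1)·(98) + (1)·(282) = 430.

430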